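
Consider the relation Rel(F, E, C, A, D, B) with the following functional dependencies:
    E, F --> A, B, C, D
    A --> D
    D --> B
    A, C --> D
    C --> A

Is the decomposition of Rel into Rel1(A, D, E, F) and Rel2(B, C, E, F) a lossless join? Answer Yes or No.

Common attributes: {E, F}; their closure is {A, B, C, D, E, F}.
This includes all of Rel1, so the common attributes are a superkey of Rel1 — the join is lossless.

Yes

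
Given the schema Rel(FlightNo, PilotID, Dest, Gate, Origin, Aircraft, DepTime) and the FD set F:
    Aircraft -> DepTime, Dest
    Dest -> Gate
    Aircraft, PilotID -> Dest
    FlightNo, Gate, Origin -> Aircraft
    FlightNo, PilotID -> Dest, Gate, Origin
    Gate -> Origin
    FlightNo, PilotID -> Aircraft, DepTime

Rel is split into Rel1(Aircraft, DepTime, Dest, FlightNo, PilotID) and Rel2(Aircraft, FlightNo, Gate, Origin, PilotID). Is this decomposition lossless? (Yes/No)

Yes

Rel1 ∩ Rel2 = {Aircraft, FlightNo, PilotID}; its closure under F is {Aircraft, DepTime, Dest, FlightNo, Gate, Origin, PilotID}.
This includes all of Rel1, so the common attributes are a superkey of Rel1 — the join is lossless.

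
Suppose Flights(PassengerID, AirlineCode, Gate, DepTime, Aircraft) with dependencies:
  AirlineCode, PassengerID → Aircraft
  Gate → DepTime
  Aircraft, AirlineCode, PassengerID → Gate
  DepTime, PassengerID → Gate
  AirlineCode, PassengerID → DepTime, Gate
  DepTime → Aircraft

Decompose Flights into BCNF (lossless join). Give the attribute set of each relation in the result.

{Aircraft, DepTime}; {AirlineCode, Gate, PassengerID}; {DepTime, Gate}

Candidate key of the original relation: {AirlineCode, PassengerID}.
Within {Aircraft, AirlineCode, DepTime, Gate, PassengerID}: {Gate}⁺ ∩ {Aircraft, AirlineCode, DepTime, Gate, PassengerID} = {Aircraft, DepTime, Gate}, not the whole set, so Gate → Aircraft, DepTime violates BCNF; decompose into {Aircraft, DepTime, Gate} and {AirlineCode, Gate, PassengerID}.
Within {Aircraft, DepTime, Gate}: {DepTime}⁺ ∩ {Aircraft, DepTime, Gate} = {Aircraft, DepTime}, not the whole set, so DepTime → Aircraft violates BCNF; decompose into {Aircraft, DepTime} and {DepTime, Gate}.
{Aircraft, DepTime} has no BCNF violation.
{DepTime, Gate} has no BCNF violation.
{AirlineCode, Gate, PassengerID} has no BCNF violation.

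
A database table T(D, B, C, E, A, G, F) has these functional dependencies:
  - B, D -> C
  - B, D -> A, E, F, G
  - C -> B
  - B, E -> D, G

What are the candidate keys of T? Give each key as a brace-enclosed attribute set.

{B, D}⁺ = {A, B, C, D, E, F, G}, which is every attribute, so {B, D} is a candidate key.
{B, E}⁺ = {A, B, C, D, E, F, G}, which is every attribute, so {B, E} is a candidate key.
{C, D}⁺ = {A, B, C, D, E, F, G}, which is every attribute, so {C, D} is a candidate key.
{C, E}⁺ = {A, B, C, D, E, F, G}, which is every attribute, so {C, E} is a candidate key.
Any other superkey properly contains one of these, so there are no further candidate keys.

{B, D}, {B, E}, {C, D}, {C, E}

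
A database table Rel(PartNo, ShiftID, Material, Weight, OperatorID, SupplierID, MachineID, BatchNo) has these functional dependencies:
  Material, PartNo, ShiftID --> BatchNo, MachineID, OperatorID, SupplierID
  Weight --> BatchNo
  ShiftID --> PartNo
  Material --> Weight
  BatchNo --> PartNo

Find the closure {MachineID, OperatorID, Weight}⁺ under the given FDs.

Start with {MachineID, OperatorID, Weight}.
Weight --> BatchNo applies; add {BatchNo} → now {BatchNo, MachineID, OperatorID, Weight}.
BatchNo --> PartNo applies; add {PartNo} → now {BatchNo, MachineID, OperatorID, PartNo, Weight}.
No further FD applies.

{BatchNo, MachineID, OperatorID, PartNo, Weight}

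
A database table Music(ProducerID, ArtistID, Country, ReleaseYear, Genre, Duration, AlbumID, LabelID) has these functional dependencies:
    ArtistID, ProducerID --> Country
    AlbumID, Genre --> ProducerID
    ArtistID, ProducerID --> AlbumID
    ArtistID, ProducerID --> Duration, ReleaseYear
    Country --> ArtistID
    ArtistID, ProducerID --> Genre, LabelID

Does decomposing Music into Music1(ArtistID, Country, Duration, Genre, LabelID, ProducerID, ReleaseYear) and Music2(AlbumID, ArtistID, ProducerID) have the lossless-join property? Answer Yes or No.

Music1 ∩ Music2 = {ArtistID, ProducerID}; its closure under F is {AlbumID, ArtistID, Country, Duration, Genre, LabelID, ProducerID, ReleaseYear}.
Since Music1 ⊆ {AlbumID, ArtistID, Country, Duration, Genre, LabelID, ProducerID, ReleaseYear}, the intersection is a superkey of Music1; the decomposition is lossless.

Yes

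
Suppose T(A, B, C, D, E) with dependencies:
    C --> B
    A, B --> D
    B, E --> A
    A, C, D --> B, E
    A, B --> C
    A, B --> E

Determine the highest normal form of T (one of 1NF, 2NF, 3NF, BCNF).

Candidate keys: {A, B}, {A, C}, {B, E}, {C, E}. Prime attributes: {A, B, C, E}.
For C --> B we have {C}⁺ = {B, C}; {C} is not a superkey, so BCNF fails.
Its right-hand attributes {B} are all prime, as are those of every other non-superkey FD — the relation is in 3NF.

3NF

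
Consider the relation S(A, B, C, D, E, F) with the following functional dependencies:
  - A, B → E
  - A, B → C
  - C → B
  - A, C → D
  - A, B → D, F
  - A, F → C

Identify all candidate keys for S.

{A} never appears on the right of any FD, so every key must include it.
{A, B}⁺ = {A, B, C, D, E, F} — all of the relation — so {A, B} is a candidate key.
{A, C}⁺ = {A, B, C, D, E, F} — all of the relation — so {A, C} is a candidate key.
{A, F}⁺ = {A, B, C, D, E, F} — all of the relation — so {A, F} is a candidate key.
No proper subset of any of these is a key, and no other minimal superkey exists.

{A, B}, {A, C}, {A, F}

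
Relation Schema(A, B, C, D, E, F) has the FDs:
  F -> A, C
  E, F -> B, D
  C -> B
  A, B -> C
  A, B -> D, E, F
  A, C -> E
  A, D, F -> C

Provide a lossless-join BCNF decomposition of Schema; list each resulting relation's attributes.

Candidate keys of the original relation: {A, B}, {A, C}, {F}.
Within {A, B, C, D, E, F}: {C}⁺ ∩ {A, B, C, D, E, F} = {B, C}, not the whole set, so C -> B violates BCNF; decompose into {B, C} and {A, C, D, E, F}.
{B, C}: every determinant is a superkey — BCNF.
{A, C, D, E, F}: every determinant is a superkey — BCNF.

{A, C, D, E, F}; {B, C}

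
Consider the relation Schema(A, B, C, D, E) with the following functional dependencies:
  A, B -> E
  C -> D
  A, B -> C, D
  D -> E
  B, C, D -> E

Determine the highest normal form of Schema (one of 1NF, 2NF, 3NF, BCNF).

2NF

Candidate key: {A, B}. Prime attributes: {A, B}.
C -> D: {C}⁺ = {C, D, E}, which is not all of the attributes, so the left side is not a superkey — BCNF is violated.
C -> D has non-prime {D} on the right and a non-superkey on the left, so 3NF fails.
No proper subset of a key has a non-prime attribute in its closure, so there is no partial dependency; 2NF holds.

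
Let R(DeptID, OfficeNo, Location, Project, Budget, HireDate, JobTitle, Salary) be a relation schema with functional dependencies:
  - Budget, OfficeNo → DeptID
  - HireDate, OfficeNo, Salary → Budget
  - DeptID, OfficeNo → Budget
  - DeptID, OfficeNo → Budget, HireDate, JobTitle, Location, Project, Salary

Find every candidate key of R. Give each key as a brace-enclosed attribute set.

{OfficeNo} never appears on the right of any FD, so every key must include it.
{Budget, OfficeNo}⁺ = {Budget, DeptID, HireDate, JobTitle, Location, OfficeNo, Project, Salary} — all of the relation — so {Budget, OfficeNo} is a candidate key.
{DeptID, OfficeNo}⁺ = {Budget, DeptID, HireDate, JobTitle, Location, OfficeNo, Project, Salary} — all of the relation — so {DeptID, OfficeNo} is a candidate key.
{HireDate, OfficeNo, Salary}⁺ = {Budget, DeptID, HireDate, JobTitle, Location, OfficeNo, Project, Salary} — all of the relation — so {HireDate, OfficeNo, Salary} is a candidate key.
Any other superkey properly contains one of these, so there are no further candidate keys.

{Budget, OfficeNo}, {DeptID, OfficeNo}, {HireDate, OfficeNo, Salary}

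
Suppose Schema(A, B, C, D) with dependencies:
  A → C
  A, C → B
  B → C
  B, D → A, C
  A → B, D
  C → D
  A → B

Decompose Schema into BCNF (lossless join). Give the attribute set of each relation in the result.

{A, B, C}; {C, D}

Candidate keys of the original relation: {A}, {B}.
{A, B, C, D}: {C} determines {C, D} here but is not a superkey — split on C → D, giving {C, D} and {A, B, C}.
{C, D} has no BCNF violation.
{A, B, C} has no BCNF violation.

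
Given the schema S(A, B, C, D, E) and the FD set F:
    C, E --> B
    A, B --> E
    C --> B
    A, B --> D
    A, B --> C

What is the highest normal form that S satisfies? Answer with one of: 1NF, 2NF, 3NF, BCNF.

3NF

Candidate keys: {A, B}, {A, C}. Prime attributes: {A, B, C}.
C, E --> B: {C, E}⁺ = {B, C, E}, which is not all of the attributes, so the left side is not a superkey — BCNF is violated.
But every attribute on its right side ({B}) is prime, and the same holds for every other non-superkey FD, so 3NF still holds.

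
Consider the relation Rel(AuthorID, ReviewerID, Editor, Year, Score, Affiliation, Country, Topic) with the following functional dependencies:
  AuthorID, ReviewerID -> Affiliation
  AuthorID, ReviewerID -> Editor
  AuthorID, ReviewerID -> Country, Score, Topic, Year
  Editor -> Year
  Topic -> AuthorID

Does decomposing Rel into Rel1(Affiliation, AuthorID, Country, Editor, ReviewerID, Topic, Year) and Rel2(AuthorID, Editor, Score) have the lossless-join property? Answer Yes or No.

Rel1 ∩ Rel2 = {AuthorID, Editor}; its closure under F is {AuthorID, Editor, Year}.
Neither Rel1 nor Rel2 is contained in that closure, so the decomposition is lossy.

No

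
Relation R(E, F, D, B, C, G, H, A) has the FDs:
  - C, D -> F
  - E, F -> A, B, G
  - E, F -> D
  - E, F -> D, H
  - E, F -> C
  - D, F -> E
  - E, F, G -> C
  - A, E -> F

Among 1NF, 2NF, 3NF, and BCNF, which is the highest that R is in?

BCNF

Candidate keys: {A, E}, {C, D}, {D, F}, {E, F}. Prime attributes: {A, C, D, E, F}.
Each dependency's left side is a superkey — BCNF holds.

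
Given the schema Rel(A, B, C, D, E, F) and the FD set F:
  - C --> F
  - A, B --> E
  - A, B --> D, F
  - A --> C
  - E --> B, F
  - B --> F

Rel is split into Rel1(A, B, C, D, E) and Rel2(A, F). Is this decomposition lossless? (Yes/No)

Yes

Rel1 ∩ Rel2 = {A}; its closure under F is {A, C, F}.
This includes all of Rel2, so the common attributes are a superkey of Rel2 — the join is lossless.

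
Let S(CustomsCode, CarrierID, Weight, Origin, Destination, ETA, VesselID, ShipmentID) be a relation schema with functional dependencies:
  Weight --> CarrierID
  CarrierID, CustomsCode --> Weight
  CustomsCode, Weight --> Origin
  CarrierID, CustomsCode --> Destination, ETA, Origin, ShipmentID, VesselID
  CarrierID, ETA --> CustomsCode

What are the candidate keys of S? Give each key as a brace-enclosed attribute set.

Closure of {CarrierID, CustomsCode} is {CarrierID, CustomsCode, Destination, ETA, Origin, ShipmentID, VesselID, Weight}, the whole schema; {CarrierID, CustomsCode} is a candidate key.
Closure of {CarrierID, ETA} is {CarrierID, CustomsCode, Destination, ETA, Origin, ShipmentID, VesselID, Weight}, the whole schema; {CarrierID, ETA} is a candidate key.
Closure of {CustomsCode, Weight} is {CarrierID, CustomsCode, Destination, ETA, Origin, ShipmentID, VesselID, Weight}, the whole schema; {CustomsCode, Weight} is a candidate key.
Closure of {ETA, Weight} is {CarrierID, CustomsCode, Destination, ETA, Origin, ShipmentID, VesselID, Weight}, the whole schema; {ETA, Weight} is a candidate key.
These are minimal and exhaustive — every other superkey contains one of them.

{CarrierID, CustomsCode}, {CarrierID, ETA}, {CustomsCode, Weight}, {ETA, Weight}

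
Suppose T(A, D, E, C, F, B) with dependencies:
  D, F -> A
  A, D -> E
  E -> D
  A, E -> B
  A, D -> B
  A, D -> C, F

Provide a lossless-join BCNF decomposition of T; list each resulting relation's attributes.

{A, B, C, E, F}; {D, E}

Candidate keys of the original relation: {A, D}, {A, E}, {D, F}, {E, F}.
In {A, B, C, D, E, F}, {E} is not a superkey ({E}⁺ restricted to this set is {D, E}), so split on E -> D into {D, E} and {A, B, C, E, F}.
{D, E} is in BCNF.
{A, B, C, E, F} is in BCNF.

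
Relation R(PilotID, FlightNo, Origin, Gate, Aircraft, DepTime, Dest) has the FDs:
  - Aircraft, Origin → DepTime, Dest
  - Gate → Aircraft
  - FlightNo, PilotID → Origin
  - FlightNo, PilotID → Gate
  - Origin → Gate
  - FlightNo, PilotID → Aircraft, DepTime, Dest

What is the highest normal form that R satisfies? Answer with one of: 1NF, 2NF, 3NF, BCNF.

2NF

Candidate key: {FlightNo, PilotID}. Prime attributes: {FlightNo, PilotID}.
Aircraft, Origin → DepTime, Dest: {Aircraft, Origin}⁺ = {Aircraft, DepTime, Dest, Gate, Origin}, which is not all of the attributes, so the left side is not a superkey — BCNF is violated.
Because {DepTime, Dest} are non-prime and the left side of Aircraft, Origin → DepTime, Dest is not a superkey, the relation is not in 3NF.
No proper subset of a key has a non-prime attribute in its closure, so there is no partial dependency; 2NF holds.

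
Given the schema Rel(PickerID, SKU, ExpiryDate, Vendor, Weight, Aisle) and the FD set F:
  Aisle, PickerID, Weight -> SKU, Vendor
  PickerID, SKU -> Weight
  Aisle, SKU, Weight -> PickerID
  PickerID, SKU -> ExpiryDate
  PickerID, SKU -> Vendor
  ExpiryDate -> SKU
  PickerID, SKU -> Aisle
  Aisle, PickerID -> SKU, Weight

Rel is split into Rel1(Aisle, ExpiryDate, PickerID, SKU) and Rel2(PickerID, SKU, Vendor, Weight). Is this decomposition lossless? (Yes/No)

Yes

Rel1 ∩ Rel2 = {PickerID, SKU}; its closure under F is {Aisle, ExpiryDate, PickerID, SKU, Vendor, Weight}.
This includes all of Rel1, so the common attributes are a superkey of Rel1 — the join is lossless.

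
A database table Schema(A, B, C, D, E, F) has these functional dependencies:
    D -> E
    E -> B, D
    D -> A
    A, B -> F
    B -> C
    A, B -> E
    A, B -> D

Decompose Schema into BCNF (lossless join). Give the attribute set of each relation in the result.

{A, B, D, E, F}; {B, C}

Candidate keys of the original relation: {A, B}, {D}, {E}.
Within {A, B, C, D, E, F}: {B}⁺ ∩ {A, B, C, D, E, F} = {B, C}, not the whole set, so B -> C violates BCNF; decompose into {B, C} and {A, B, D, E, F}.
{B, C} is in BCNF.
{A, B, D, E, F} is in BCNF.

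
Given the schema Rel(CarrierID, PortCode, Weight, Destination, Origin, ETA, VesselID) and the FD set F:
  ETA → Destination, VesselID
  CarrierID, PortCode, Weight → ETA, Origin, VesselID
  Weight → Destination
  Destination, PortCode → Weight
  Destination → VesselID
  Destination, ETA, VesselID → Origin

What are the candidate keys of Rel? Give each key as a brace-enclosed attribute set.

{CarrierID, PortCode} never appear on the right of any FD, so every key must include all of them.
{CarrierID, Destination, PortCode}⁺ = {CarrierID, Destination, ETA, Origin, PortCode, VesselID, Weight} — all of the relation — so {CarrierID, Destination, PortCode} is a candidate key.
{CarrierID, ETA, PortCode}⁺ = {CarrierID, Destination, ETA, Origin, PortCode, VesselID, Weight} — all of the relation — so {CarrierID, ETA, PortCode} is a candidate key.
{CarrierID, PortCode, Weight}⁺ = {CarrierID, Destination, ETA, Origin, PortCode, VesselID, Weight} — all of the relation — so {CarrierID, PortCode, Weight} is a candidate key.
Any other superkey properly contains one of these, so there are no further candidate keys.

{CarrierID, Destination, PortCode}, {CarrierID, ETA, PortCode}, {CarrierID, PortCode, Weight}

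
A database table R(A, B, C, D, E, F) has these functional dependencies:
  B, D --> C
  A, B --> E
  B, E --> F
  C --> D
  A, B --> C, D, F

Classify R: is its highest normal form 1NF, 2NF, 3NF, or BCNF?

2NF

Candidate key: {A, B}. Prime attributes: {A, B}.
B, D --> C: {B, D}⁺ = {B, C, D}, which is not all of the attributes, so the left side is not a superkey — BCNF is violated.
B, D --> C determines the non-prime attribute {C} from a non-superkey — 3NF is violated.
No proper subset of a key has a non-prime attribute in its closure, so there is no partial dependency; 2NF holds.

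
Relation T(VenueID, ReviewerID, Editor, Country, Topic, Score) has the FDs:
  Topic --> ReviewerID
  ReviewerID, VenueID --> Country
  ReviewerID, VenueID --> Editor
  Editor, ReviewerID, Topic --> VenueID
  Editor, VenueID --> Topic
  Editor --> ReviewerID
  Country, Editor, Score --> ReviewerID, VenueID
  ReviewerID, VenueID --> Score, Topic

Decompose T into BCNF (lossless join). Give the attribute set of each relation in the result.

Candidate keys of the original relation: {Country, Editor, Score}, {Editor, Topic}, {Editor, VenueID}, {ReviewerID, VenueID}, {Topic, VenueID}.
Within {Country, Editor, ReviewerID, Score, Topic, VenueID}: {Topic}⁺ ∩ {Country, Editor, ReviewerID, Score, Topic, VenueID} = {ReviewerID, Topic}, not the whole set, so Topic --> ReviewerID violates BCNF; decompose into {ReviewerID, Topic} and {Country, Editor, Score, Topic, VenueID}.
{ReviewerID, Topic}: every determinant is a superkey — BCNF.
{Country, Editor, Score, Topic, VenueID}: every determinant is a superkey — BCNF.

{Country, Editor, Score, Topic, VenueID}; {ReviewerID, Topic}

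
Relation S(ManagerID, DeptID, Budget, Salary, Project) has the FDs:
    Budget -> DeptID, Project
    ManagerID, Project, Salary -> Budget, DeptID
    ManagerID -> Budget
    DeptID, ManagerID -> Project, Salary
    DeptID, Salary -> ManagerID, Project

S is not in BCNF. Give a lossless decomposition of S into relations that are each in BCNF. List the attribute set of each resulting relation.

{Budget, DeptID, Project}; {Budget, ManagerID, Salary}

Candidate keys of the original relation: {Budget, Salary}, {DeptID, Salary}, {ManagerID}.
Within {Budget, DeptID, ManagerID, Project, Salary}: {Budget}⁺ ∩ {Budget, DeptID, ManagerID, Project, Salary} = {Budget, DeptID, Project}, not the whole set, so Budget -> DeptID, Project violates BCNF; decompose into {Budget, DeptID, Project} and {Budget, ManagerID, Salary}.
{Budget, DeptID, Project} is in BCNF.
{Budget, ManagerID, Salary} is in BCNF.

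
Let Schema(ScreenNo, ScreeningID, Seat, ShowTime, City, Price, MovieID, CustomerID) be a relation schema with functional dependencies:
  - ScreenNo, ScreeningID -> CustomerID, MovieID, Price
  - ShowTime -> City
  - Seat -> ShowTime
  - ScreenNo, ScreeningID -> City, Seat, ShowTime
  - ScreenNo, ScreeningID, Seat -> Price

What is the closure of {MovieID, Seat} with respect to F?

Start with {MovieID, Seat}.
Seat -> ShowTime applies; add {ShowTime} → now {MovieID, Seat, ShowTime}.
ShowTime -> City applies; add {City} → now {City, MovieID, Seat, ShowTime}.
No further FD applies.

{City, MovieID, Seat, ShowTime}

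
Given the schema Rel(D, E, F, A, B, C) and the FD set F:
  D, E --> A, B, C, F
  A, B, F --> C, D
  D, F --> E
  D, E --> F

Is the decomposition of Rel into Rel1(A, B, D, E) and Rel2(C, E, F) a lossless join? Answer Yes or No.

No

Common attributes: {E}; their closure is {E}.
Rel1 ⊄ {E} and Rel2 ⊄ {E}, so the split is lossy.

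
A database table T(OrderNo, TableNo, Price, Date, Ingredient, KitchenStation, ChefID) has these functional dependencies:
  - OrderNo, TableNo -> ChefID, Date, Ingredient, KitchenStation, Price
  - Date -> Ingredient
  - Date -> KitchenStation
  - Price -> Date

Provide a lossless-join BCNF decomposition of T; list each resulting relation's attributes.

Candidate key of the original relation: {OrderNo, TableNo}.
{ChefID, Date, Ingredient, KitchenStation, OrderNo, Price, TableNo}: {Date} determines {Date, Ingredient, KitchenStation} here but is not a superkey — split on Date -> Ingredient, KitchenStation, giving {Date, Ingredient, KitchenStation} and {ChefID, Date, OrderNo, Price, TableNo}.
{Date, Ingredient, KitchenStation} is in BCNF.
{ChefID, Date, OrderNo, Price, TableNo}: {Price} determines {Date, Price} here but is not a superkey — split on Price -> Date, giving {Date, Price} and {ChefID, OrderNo, Price, TableNo}.
{Date, Price} is in BCNF.
{ChefID, OrderNo, Price, TableNo} is in BCNF.

{ChefID, OrderNo, Price, TableNo}; {Date, Ingredient, KitchenStation}; {Date, Price}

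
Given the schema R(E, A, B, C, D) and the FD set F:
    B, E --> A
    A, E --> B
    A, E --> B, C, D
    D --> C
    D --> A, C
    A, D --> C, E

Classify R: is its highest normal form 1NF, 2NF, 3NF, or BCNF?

BCNF

Candidate keys: {A, E}, {B, E}, {D}. Prime attributes: {A, B, D, E}.
Every FD has a superkey on the left, so the relation is in BCNF.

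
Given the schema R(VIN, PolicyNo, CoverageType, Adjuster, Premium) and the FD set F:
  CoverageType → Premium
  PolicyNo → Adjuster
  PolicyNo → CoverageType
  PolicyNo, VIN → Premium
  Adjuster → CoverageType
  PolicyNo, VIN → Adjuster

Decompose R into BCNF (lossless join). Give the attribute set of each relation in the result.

{Adjuster, CoverageType}; {Adjuster, PolicyNo}; {CoverageType, Premium}; {PolicyNo, VIN}

Candidate key of the original relation: {PolicyNo, VIN}.
Within {Adjuster, CoverageType, PolicyNo, Premium, VIN}: {CoverageType}⁺ ∩ {Adjuster, CoverageType, PolicyNo, Premium, VIN} = {CoverageType, Premium}, not the whole set, so CoverageType → Premium violates BCNF; decompose into {CoverageType, Premium} and {Adjuster, CoverageType, PolicyNo, VIN}.
{CoverageType, Premium} has no BCNF violation.
Within {Adjuster, CoverageType, PolicyNo, VIN}: {PolicyNo}⁺ ∩ {Adjuster, CoverageType, PolicyNo, VIN} = {Adjuster, CoverageType, PolicyNo}, not the whole set, so PolicyNo → Adjuster, CoverageType violates BCNF; decompose into {Adjuster, CoverageType, PolicyNo} and {PolicyNo, VIN}.
Within {Adjuster, CoverageType, PolicyNo}: {Adjuster}⁺ ∩ {Adjuster, CoverageType, PolicyNo} = {Adjuster, CoverageType}, not the whole set, so Adjuster → CoverageType violates BCNF; decompose into {Adjuster, CoverageType} and {Adjuster, PolicyNo}.
{Adjuster, CoverageType} has no BCNF violation.
{Adjuster, PolicyNo} has no BCNF violation.
{PolicyNo, VIN} has no BCNF violation.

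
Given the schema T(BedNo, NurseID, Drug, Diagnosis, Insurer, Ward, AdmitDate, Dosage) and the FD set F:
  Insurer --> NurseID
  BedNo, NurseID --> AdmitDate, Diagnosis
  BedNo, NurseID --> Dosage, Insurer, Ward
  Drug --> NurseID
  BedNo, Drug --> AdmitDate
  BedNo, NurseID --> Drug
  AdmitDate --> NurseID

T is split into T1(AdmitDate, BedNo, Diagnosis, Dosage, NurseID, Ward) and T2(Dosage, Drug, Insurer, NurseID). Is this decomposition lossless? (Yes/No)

No

Common attributes: {Dosage, NurseID}; their closure is {Dosage, NurseID}.
T1 ⊄ {Dosage, NurseID} and T2 ⊄ {Dosage, NurseID}, so the split is lossy.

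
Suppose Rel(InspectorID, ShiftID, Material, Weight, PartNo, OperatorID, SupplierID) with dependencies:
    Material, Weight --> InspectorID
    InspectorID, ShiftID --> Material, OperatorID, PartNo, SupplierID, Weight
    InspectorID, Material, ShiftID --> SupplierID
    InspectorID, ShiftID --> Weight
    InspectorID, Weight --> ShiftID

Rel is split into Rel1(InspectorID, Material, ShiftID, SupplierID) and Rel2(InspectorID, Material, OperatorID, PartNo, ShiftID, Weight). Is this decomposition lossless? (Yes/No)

Yes

Common attributes: {InspectorID, Material, ShiftID}; their closure is {InspectorID, Material, OperatorID, PartNo, ShiftID, SupplierID, Weight}.
Since Rel1 ⊆ {InspectorID, Material, OperatorID, PartNo, ShiftID, SupplierID, Weight}, the intersection is a superkey of Rel1; the decomposition is lossless.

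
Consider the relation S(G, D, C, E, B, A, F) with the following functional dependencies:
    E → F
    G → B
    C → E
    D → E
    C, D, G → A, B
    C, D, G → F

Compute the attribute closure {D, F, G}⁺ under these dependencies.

Start with {D, F, G}.
G → B applies; add {B} → now {B, D, F, G}.
D → E applies; add {E} → now {B, D, E, F, G}.
No further FD applies.

{B, D, E, F, G}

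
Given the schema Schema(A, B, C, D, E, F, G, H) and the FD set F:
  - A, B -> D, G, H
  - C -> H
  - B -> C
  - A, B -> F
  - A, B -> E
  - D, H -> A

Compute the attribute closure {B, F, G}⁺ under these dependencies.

{B, C, F, G, H}

Start with {B, F, G}.
B -> C applies; add {C} → now {B, C, F, G}.
C -> H applies; add {H} → now {B, C, F, G, H}.
No further FD applies.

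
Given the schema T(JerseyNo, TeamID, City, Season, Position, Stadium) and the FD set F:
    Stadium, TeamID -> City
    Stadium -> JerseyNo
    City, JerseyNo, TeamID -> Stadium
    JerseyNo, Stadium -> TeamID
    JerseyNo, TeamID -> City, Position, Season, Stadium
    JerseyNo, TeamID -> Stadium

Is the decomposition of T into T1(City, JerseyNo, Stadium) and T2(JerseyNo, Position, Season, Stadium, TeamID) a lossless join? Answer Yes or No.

Yes

T1 ∩ T2 = {JerseyNo, Stadium}; its closure under F is {City, JerseyNo, Position, Season, Stadium, TeamID}.
T1 is contained in that closure, so T1 ∩ T2 -> T1 holds and the join is lossless.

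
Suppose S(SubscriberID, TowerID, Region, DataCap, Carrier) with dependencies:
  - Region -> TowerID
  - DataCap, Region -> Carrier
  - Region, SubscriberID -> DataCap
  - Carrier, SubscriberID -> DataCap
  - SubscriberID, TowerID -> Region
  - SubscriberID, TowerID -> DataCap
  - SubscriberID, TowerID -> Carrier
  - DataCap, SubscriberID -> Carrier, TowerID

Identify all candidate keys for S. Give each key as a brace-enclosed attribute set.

{Carrier, SubscriberID}, {DataCap, SubscriberID}, {Region, SubscriberID}, {SubscriberID, TowerID}

No FD produces {SubscriberID}, so it must be in every candidate key.
{Carrier, SubscriberID}⁺ = {Carrier, DataCap, Region, SubscriberID, TowerID}, which is every attribute, so {Carrier, SubscriberID} is a candidate key.
{DataCap, SubscriberID}⁺ = {Carrier, DataCap, Region, SubscriberID, TowerID}, which is every attribute, so {DataCap, SubscriberID} is a candidate key.
{Region, SubscriberID}⁺ = {Carrier, DataCap, Region, SubscriberID, TowerID}, which is every attribute, so {Region, SubscriberID} is a candidate key.
{SubscriberID, TowerID}⁺ = {Carrier, DataCap, Region, SubscriberID, TowerID}, which is every attribute, so {SubscriberID, TowerID} is a candidate key.
Any other superkey properly contains one of these, so there are no further candidate keys.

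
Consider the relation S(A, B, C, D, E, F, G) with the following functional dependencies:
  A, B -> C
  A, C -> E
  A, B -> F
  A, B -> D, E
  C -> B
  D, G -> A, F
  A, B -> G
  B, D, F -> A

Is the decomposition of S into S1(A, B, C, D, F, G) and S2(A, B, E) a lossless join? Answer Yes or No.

The shared attributes are {A, B} and {A, B}⁺ = {A, B, C, D, E, F, G}.
Since S1 ⊆ {A, B, C, D, E, F, G}, the intersection is a superkey of S1; the decomposition is lossless.

Yes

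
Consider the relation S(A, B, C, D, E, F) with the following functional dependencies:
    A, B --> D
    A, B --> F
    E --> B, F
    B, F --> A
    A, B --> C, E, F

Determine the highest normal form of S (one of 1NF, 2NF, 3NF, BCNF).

Candidate keys: {A, B}, {B, F}, {E}. Prime attributes: {A, B, E, F}.
The left-hand side of every FD is a superkey, so BCNF is satisfied.

BCNF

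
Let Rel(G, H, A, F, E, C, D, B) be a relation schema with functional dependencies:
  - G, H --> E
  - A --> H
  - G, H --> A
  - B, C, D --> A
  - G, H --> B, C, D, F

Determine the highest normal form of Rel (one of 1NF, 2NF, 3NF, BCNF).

Candidate keys: {A, G}, {B, C, D, G}, {G, H}. Prime attributes: {A, B, C, D, G, H}.
A --> H: {A}⁺ = {A, H}, which is not all of the attributes, so the left side is not a superkey — BCNF is violated.
Since {H} ⊆ prime attributes and every other non-superkey FD also has a prime right side, the schema is in 3NF.

3NF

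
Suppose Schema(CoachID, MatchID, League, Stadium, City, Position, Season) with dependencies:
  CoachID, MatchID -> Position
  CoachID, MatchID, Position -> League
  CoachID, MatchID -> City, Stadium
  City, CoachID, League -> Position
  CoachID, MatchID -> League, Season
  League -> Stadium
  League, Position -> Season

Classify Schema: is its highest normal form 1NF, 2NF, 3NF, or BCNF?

2NF

Candidate key: {CoachID, MatchID}. Prime attributes: {CoachID, MatchID}.
City, CoachID, League -> Position: {City, CoachID, League}⁺ = {City, CoachID, League, Position, Season, Stadium}, which is not all of the attributes, so the left side is not a superkey — BCNF is violated.
City, CoachID, League -> Position determines the non-prime attribute {Position} from a non-superkey — 3NF is violated.
Checking every proper subset of each key, none determines a non-prime attribute — 2NF is satisfied.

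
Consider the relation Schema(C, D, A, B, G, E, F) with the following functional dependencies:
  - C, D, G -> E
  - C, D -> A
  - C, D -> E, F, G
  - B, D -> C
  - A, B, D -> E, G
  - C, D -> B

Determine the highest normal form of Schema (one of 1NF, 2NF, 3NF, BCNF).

Candidate keys: {B, D}, {C, D}. Prime attributes: {B, C, D}.
Every FD has a superkey on the left, so the relation is in BCNF.

BCNF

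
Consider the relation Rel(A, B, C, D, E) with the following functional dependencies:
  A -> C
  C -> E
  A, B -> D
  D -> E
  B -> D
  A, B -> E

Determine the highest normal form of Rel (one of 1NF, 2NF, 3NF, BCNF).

Candidate key: {A, B}. Prime attributes: {A, B}.
For A -> C we have {A}⁺ = {A, C, E}; {A} is not a superkey, so BCNF fails.
A -> C determines the non-prime attribute {C} from a non-superkey — 3NF is violated.
Since {A} ⊂ {A, B} and {A}⁺ ⊇ {C, E} with {C, E} non-prime, there is a partial dependency; 2NF fails.

1NF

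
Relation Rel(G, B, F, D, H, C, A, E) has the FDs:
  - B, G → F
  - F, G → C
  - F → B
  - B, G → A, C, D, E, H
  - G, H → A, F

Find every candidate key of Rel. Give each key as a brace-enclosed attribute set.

{B, G}, {F, G}, {G, H}

Attributes never on any right-hand side: {G} — every candidate key must contain it.
{B, G} is a candidate key since {B, G}⁺ = {A, B, C, D, E, F, G, H} covers every attribute.
{F, G} is a candidate key since {F, G}⁺ = {A, B, C, D, E, F, G, H} covers every attribute.
{G, H} is a candidate key since {G, H}⁺ = {A, B, C, D, E, F, G, H} covers every attribute.
No proper subset of any of these is a key, and no other minimal superkey exists.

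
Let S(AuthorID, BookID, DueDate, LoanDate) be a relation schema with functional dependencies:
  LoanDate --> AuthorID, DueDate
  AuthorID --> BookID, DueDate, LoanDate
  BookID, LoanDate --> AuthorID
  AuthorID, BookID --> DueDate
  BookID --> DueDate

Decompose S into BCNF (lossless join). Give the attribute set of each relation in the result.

Candidate keys of the original relation: {AuthorID}, {LoanDate}.
In {AuthorID, BookID, DueDate, LoanDate}, {BookID} is not a superkey ({BookID}⁺ restricted to this set is {BookID, DueDate}), so split on BookID --> DueDate into {BookID, DueDate} and {AuthorID, BookID, LoanDate}.
{BookID, DueDate} is in BCNF.
{AuthorID, BookID, LoanDate} is in BCNF.

{AuthorID, BookID, LoanDate}; {BookID, DueDate}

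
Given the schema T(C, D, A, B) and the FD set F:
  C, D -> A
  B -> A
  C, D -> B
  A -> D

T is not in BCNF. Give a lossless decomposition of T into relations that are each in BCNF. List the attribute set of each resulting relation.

{A, B}; {A, D}; {B, C}

Candidate keys of the original relation: {A, C}, {B, C}, {C, D}.
{A, B, C, D}: {B} determines {A, B, D} here but is not a superkey — split on B -> A, D, giving {A, B, D} and {B, C}.
{A, B, D}: {A} determines {A, D} here but is not a superkey — split on A -> D, giving {A, D} and {A, B}.
{A, D}: every determinant is a superkey — BCNF.
{A, B}: every determinant is a superkey — BCNF.
{B, C}: every determinant is a superkey — BCNF.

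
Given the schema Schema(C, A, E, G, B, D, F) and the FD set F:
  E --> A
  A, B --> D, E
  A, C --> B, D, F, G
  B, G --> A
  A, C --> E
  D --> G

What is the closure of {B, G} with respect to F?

{A, B, D, E, G}

Start with {B, G}.
B, G --> A applies; add {A} → now {A, B, G}.
A, B --> D, E applies; add {D, E} → now {A, B, D, E, G}.
No further FD applies.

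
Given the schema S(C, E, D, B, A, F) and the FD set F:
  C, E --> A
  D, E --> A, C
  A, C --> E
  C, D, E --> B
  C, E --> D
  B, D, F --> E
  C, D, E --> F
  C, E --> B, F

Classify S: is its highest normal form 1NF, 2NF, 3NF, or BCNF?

Candidate keys: {A, C}, {B, D, F}, {C, E}, {D, E}. Prime attributes: {A, B, C, D, E, F}.
Each dependency's left side is a superkey — BCNF holds.

BCNF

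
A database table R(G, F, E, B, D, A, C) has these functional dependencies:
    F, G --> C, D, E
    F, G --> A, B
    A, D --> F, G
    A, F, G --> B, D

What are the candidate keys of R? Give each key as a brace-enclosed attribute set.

{A, D}, {F, G}

{A, D}⁺ = {A, B, C, D, E, F, G} — all of the relation — so {A, D} is a candidate key.
{F, G}⁺ = {A, B, C, D, E, F, G} — all of the relation — so {F, G} is a candidate key.
Any other superkey properly contains one of these, so there are no further candidate keys.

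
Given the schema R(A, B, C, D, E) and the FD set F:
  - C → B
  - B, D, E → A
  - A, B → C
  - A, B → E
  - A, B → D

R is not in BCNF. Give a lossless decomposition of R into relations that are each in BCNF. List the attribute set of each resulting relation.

Candidate keys of the original relation: {A, B}, {A, C}, {B, D, E}, {C, D, E}.
{A, B, C, D, E}: {C} determines {B, C} here but is not a superkey — split on C → B, giving {B, C} and {A, C, D, E}.
{B, C} has no BCNF violation.
{A, C, D, E} has no BCNF violation.

{A, C, D, E}; {B, C}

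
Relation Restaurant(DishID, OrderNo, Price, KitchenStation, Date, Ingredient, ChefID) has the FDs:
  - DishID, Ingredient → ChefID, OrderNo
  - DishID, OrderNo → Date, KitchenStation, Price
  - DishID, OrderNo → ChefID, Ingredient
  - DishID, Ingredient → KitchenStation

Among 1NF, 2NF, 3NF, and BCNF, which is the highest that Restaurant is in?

BCNF

Candidate keys: {DishID, Ingredient}, {DishID, OrderNo}. Prime attributes: {DishID, Ingredient, OrderNo}.
The left-hand side of every FD is a superkey, so BCNF is satisfied.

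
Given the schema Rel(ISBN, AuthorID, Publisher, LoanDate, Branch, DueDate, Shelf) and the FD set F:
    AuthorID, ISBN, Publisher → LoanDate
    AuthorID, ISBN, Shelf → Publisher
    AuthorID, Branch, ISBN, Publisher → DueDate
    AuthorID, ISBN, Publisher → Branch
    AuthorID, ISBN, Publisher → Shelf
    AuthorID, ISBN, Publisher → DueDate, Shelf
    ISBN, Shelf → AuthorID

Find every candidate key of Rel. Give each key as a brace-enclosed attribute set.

Attributes never on any right-hand side: {ISBN} — every candidate key must contain it.
Closure of {ISBN, Shelf} is {AuthorID, Branch, DueDate, ISBN, LoanDate, Publisher, Shelf}, the whole schema; {ISBN, Shelf} is a candidate key.
Closure of {AuthorID, ISBN, Publisher} is {AuthorID, Branch, DueDate, ISBN, LoanDate, Publisher, Shelf}, the whole schema; {AuthorID, ISBN, Publisher} is a candidate key.
No proper subset of any of these is a key, and no other minimal superkey exists.

{AuthorID, ISBN, Publisher}, {ISBN, Shelf}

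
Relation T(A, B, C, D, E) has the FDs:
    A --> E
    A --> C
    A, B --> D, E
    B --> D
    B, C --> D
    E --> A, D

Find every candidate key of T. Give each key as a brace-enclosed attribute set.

{B} never appears on the right of any FD, so every key must include it.
{A, B}⁺ = {A, B, C, D, E} — all of the relation — so {A, B} is a candidate key.
{B, E}⁺ = {A, B, C, D, E} — all of the relation — so {B, E} is a candidate key.
No proper subset of any of these is a key, and no other minimal superkey exists.

{A, B}, {B, E}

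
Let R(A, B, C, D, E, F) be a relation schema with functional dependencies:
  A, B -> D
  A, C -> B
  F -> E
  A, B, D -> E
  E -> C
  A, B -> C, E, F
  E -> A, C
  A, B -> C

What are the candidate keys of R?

{A, B}, {A, C}, {E}, {F}

{E}⁺ = {A, B, C, D, E, F} — all of the relation — so {E} is a candidate key.
{F}⁺ = {A, B, C, D, E, F} — all of the relation — so {F} is a candidate key.
{A, B}⁺ = {A, B, C, D, E, F} — all of the relation — so {A, B} is a candidate key.
{A, C}⁺ = {A, B, C, D, E, F} — all of the relation — so {A, C} is a candidate key.
No proper subset of any of these is a key, and no other minimal superkey exists.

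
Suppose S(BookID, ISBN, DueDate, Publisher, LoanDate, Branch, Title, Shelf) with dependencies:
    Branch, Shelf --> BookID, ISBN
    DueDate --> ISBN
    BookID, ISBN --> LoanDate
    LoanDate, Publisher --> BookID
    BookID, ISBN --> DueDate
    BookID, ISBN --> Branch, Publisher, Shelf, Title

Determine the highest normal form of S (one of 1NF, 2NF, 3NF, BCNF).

Candidate keys: {BookID, DueDate}, {BookID, ISBN}, {Branch, Shelf}, {DueDate, LoanDate, Publisher}, {ISBN, LoanDate, Publisher}. Prime attributes: {BookID, Branch, DueDate, ISBN, LoanDate, Publisher, Shelf}.
DueDate --> ISBN breaks BCNF: {DueDate}⁺ = {DueDate, ISBN}, so {DueDate} is not a superkey.
Its right-hand attributes {ISBN} are all prime, as are those of every other non-superkey FD — the relation is in 3NF.

3NF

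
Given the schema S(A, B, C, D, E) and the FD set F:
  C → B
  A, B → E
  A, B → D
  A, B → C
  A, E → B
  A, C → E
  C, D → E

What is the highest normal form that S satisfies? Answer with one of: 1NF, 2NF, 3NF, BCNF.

Candidate keys: {A, B}, {A, C}, {A, E}. Prime attributes: {A, B, C, E}.
C → B: {C}⁺ = {B, C}, which is not all of the attributes, so the left side is not a superkey — BCNF is violated.
Its right-hand attributes {B} are all prime, as are those of every other non-superkey FD — the relation is in 3NF.

3NF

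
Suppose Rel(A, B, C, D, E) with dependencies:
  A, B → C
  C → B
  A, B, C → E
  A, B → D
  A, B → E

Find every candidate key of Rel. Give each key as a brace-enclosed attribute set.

Attributes never on any right-hand side: {A} — every candidate key must contain it.
{A, B}⁺ = {A, B, C, D, E}, which is every attribute, so {A, B} is a candidate key.
{A, C}⁺ = {A, B, C, D, E}, which is every attribute, so {A, C} is a candidate key.
Any other superkey properly contains one of these, so there are no further candidate keys.

{A, B}, {A, C}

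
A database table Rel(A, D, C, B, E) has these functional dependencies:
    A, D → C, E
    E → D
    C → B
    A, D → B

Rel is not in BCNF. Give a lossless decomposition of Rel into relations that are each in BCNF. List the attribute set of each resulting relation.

Candidate keys of the original relation: {A, D}, {A, E}.
In {A, B, C, D, E}, {E} is not a superkey ({E}⁺ restricted to this set is {D, E}), so split on E → D into {D, E} and {A, B, C, E}.
{D, E} has no BCNF violation.
In {A, B, C, E}, {C} is not a superkey ({C}⁺ restricted to this set is {B, C}), so split on C → B into {B, C} and {A, C, E}.
{B, C} has no BCNF violation.
{A, C, E} has no BCNF violation.

{A, C, E}; {B, C}; {D, E}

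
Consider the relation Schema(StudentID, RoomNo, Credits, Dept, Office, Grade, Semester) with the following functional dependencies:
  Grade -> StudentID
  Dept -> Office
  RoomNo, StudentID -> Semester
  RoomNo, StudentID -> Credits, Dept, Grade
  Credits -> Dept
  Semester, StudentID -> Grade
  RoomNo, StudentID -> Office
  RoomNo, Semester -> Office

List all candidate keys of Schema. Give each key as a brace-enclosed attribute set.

{RoomNo} never appears on the right of any FD, so every key must include it.
{Grade, RoomNo}⁺ = {Credits, Dept, Grade, Office, RoomNo, Semester, StudentID} — all of the relation — so {Grade, RoomNo} is a candidate key.
{RoomNo, StudentID}⁺ = {Credits, Dept, Grade, Office, RoomNo, Semester, StudentID} — all of the relation — so {RoomNo, StudentID} is a candidate key.
No proper subset of any of these is a key, and no other minimal superkey exists.

{Grade, RoomNo}, {RoomNo, StudentID}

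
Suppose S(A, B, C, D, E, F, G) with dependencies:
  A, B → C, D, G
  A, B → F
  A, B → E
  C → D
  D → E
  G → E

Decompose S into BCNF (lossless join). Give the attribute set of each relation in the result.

Candidate key of the original relation: {A, B}.
In {A, B, C, D, E, F, G}, {C} is not a superkey ({C}⁺ restricted to this set is {C, D, E}), so split on C → D, E into {C, D, E} and {A, B, C, F, G}.
In {C, D, E}, {D} is not a superkey ({D}⁺ restricted to this set is {D, E}), so split on D → E into {D, E} and {C, D}.
{D, E} is in BCNF.
{C, D} is in BCNF.
{A, B, C, F, G} is in BCNF.

{A, B, C, F, G}; {C, D}; {D, E}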